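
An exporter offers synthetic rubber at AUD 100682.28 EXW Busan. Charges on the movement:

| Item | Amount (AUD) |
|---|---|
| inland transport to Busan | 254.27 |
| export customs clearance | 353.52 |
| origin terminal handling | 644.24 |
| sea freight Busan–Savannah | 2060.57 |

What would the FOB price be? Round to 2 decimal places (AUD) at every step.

Not relevant to the conversion: freight — on the buyer under both terms; not part of either seller's price.
From EXW to FOB, the seller additionally bears: inland to port, export clearance, origin terminal.
FOB price = 100682.28 + 254.27 + 353.52 + 644.24 = 101934.31

FOB price: AUD 101934.31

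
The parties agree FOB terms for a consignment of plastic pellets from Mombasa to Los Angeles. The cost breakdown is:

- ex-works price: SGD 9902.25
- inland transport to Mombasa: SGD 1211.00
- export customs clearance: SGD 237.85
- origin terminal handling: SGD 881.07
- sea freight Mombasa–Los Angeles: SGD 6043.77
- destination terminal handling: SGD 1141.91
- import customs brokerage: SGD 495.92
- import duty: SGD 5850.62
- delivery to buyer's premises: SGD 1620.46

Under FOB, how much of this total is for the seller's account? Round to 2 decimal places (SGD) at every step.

Seller's account: SGD 12232.17

FOB: the seller bears costs until goods are on board at the origin port; the buyer bears freight, insurance and all costs thereafter.
Seller's account: goods 9902.25 + inland to port 1211.00 + export clearance 237.85 + origin terminal 881.07 = 12232.17
Buyer's account: freight 6043.77 + destination terminal 1141.91 + brokerage 495.92 + duty 5850.62 + delivery 1620.46 = 15152.68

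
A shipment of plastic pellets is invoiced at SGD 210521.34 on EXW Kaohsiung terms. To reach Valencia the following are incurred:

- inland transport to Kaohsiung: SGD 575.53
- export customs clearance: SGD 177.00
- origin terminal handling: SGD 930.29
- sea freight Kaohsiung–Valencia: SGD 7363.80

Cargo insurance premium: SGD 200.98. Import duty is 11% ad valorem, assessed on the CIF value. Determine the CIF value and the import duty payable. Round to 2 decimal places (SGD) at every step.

CIF value: SGD 219768.94; import duty: SGD 24174.58

CIF = EXW price + pre-shipment costs + freight + insurance
CIF = 210521.34 + 575.53 + 177.00 + 930.29 + 7363.80 + 200.98 = 219768.94
Import duty = 219768.94 × 11% = 24174.58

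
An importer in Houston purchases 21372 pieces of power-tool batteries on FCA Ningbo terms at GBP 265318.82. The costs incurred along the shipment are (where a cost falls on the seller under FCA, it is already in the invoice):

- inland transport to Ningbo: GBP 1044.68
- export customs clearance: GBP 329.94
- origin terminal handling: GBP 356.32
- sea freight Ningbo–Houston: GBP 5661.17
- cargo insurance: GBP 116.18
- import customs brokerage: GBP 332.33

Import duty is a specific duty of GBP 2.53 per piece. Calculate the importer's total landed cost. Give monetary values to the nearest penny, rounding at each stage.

Total landed cost: GBP 325855.98

FCA: the seller delivers export-cleared goods to the carrier; the buyer bears costs from that point.
Already in the invoice (seller's account under FCA): inland to port, export clearance — exclude.
CIF value = FCA price + origin terminal + freight + insurance = 265318.82 + 356.32 + 5661.17 + 116.18 = 271452.49
Import duty = 21372 × 2.53 = 54071.16
Buyer bears: origin terminal 356.32 + freight 5661.17 + insurance 116.18 + brokerage 332.33 + duty 54071.16 = 60537.16
Landed cost = invoice 265318.82 + 60537.16 = 325855.98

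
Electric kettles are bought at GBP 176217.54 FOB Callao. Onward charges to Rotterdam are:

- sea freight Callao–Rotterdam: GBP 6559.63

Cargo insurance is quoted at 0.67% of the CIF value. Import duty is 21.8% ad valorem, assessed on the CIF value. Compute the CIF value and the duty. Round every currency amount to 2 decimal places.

CIF value: GBP 184010.04; import duty: GBP 40114.19

Let C be the CIF value. C = FOB price + freight + 0.67% × C
C − 0.67% × C = 176217.54 + 6559.63
0.9933 × C = 182777.17
C = 182777.17 / 0.9933 = 184010.04
Insurance premium = 0.67% × 184010.04 = 1232.87
Import duty = 184010.04 × 21.8% = 40114.19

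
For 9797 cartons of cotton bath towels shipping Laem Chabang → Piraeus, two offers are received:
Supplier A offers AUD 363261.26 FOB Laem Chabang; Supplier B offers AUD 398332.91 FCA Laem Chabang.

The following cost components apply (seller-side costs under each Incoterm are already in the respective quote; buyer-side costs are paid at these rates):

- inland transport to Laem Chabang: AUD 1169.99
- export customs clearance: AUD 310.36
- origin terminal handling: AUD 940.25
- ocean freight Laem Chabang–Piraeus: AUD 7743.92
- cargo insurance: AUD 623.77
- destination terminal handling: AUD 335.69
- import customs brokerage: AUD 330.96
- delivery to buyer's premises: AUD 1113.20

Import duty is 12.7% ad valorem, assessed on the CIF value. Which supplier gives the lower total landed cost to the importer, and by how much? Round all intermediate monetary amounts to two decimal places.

Supplier A (FOB):
CIF value = FOB price + freight + insurance = 363261.26 + 7743.92 + 623.77 = 371628.95
Import duty = 371628.95 × 12.7% = 47196.88
Buyer bears (A): 7743.92 + 623.77 + 335.69 + 330.96 + 1113.20 = 10147.54
Landed cost (A) = invoice 363261.26 + 10147.54 + duty 47196.88 = 420605.68
Supplier B (FCA):
CIF value = FCA price + origin terminal + freight + insurance = 398332.91 + 940.25 + 7743.92 + 623.77 = 407640.85
Import duty = 407640.85 × 12.7% = 51770.39
Buyer bears (B): 940.25 + 7743.92 + 623.77 + 335.69 + 330.96 + 1113.20 = 11087.79
Landed cost (B) = invoice 398332.91 + 11087.79 + duty 51770.39 = 461191.09
Difference = |420605.68 − 461191.09| = 40585.41

Supplier A is cheaper by AUD 40585.41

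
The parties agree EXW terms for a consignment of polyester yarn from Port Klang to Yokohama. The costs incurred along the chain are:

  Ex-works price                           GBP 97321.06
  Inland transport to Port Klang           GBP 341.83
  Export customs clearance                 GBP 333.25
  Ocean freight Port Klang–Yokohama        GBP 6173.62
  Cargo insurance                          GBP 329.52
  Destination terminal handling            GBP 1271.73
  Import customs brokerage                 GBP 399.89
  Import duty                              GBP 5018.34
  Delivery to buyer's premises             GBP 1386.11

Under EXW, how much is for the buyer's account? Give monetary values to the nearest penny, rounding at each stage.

EXW: the seller makes goods available at their premises; the buyer bears all onward costs.
Seller's account: goods 97321.06 = 97321.06
Buyer's account: inland to port 341.83 + export clearance 333.25 + freight 6173.62 + insurance 329.52 + destination terminal 1271.73 + brokerage 399.89 + duty 5018.34 + delivery 1386.11 = 15254.29

Buyer's account: GBP 15254.29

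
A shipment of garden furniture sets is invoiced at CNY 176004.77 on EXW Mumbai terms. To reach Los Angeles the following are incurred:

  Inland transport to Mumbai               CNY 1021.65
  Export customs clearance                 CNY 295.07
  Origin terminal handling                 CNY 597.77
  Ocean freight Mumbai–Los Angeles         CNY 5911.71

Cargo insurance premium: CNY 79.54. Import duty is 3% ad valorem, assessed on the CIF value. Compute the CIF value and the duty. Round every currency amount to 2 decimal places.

CIF value: CNY 183910.51; import duty: CNY 5517.32

CIF = EXW price + pre-shipment costs + freight + insurance
CIF = 176004.77 + 1021.65 + 295.07 + 597.77 + 5911.71 + 79.54 = 183910.51
Import duty = 183910.51 × 3% = 5517.32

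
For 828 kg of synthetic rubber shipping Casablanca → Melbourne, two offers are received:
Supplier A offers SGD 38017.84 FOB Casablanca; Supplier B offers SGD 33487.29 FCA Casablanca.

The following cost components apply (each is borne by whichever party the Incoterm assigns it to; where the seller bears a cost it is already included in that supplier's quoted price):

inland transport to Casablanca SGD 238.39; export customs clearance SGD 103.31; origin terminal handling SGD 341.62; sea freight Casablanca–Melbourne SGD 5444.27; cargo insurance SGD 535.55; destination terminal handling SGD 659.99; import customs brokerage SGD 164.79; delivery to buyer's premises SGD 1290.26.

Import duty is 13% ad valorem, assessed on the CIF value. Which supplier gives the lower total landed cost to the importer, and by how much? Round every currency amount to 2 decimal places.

Supplier B is cheaper by SGD 4733.50

Supplier A (FOB):
CIF value = FOB price + freight + insurance = 38017.84 + 5444.27 + 535.55 = 43997.66
Import duty = 43997.66 × 13% = 5719.70
Buyer bears (A): 5444.27 + 535.55 + 659.99 + 164.79 + 1290.26 = 8094.86
Landed cost (A) = invoice 38017.84 + 8094.86 + duty 5719.70 = 51832.40
Supplier B (FCA):
CIF value = FCA price + origin terminal + freight + insurance = 33487.29 + 341.62 + 5444.27 + 535.55 = 39808.73
Import duty = 39808.73 × 13% = 5175.13
Buyer bears (B): 341.62 + 5444.27 + 535.55 + 659.99 + 164.79 + 1290.26 = 8436.48
Landed cost (B) = invoice 33487.29 + 8436.48 + duty 5175.13 = 47098.90
Difference = |51832.40 − 47098.90| = 4733.50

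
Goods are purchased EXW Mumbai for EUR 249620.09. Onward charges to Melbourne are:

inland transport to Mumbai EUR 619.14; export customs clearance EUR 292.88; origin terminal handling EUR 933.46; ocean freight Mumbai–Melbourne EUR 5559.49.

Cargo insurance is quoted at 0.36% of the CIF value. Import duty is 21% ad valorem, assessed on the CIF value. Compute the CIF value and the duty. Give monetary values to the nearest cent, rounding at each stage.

CIF value: EUR 257953.69; import duty: EUR 54170.27

Let C be the CIF value. C = EXW price + pre-shipment costs + freight + 0.36% × C
C − 0.36% × C = 249620.09 + 619.14 + 292.88 + 933.46 + 5559.49
0.9964 × C = 257025.06
C = 257025.06 / 0.9964 = 257953.69
Insurance premium = 0.36% × 257953.69 = 928.63
Import duty = 257953.69 × 21% = 54170.27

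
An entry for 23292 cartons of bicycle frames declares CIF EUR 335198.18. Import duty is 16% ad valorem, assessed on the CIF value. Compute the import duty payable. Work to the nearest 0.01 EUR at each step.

Import duty: EUR 53631.71

Import duty = 335198.18 × 16% = 53631.71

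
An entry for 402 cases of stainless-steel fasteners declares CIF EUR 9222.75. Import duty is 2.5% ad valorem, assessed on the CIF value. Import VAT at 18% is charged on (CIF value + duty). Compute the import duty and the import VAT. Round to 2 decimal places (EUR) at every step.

Import duty = 9222.75 × 2.5% = 230.57
VAT base = CIF + duty = 9222.75 + 230.57 = 9453.32
Import VAT = 9453.32 × 18% = 1701.60

Import duty: EUR 230.57; import VAT: EUR 1701.60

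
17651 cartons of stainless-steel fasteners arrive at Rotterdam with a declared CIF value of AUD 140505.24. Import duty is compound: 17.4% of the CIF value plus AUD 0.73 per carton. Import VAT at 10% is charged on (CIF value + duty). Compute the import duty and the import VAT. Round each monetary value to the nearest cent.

Import duty: AUD 37333.14; import VAT: AUD 17783.84

Ad valorem component: 140505.24 × 17.4% = 24447.91
Specific component: 17651 × 0.73 = 12885.23
Import duty = 24447.91 + 12885.23 = 37333.14
VAT base = CIF + duty = 140505.24 + 37333.14 = 177838.38
Import VAT = 177838.38 × 10% = 17783.84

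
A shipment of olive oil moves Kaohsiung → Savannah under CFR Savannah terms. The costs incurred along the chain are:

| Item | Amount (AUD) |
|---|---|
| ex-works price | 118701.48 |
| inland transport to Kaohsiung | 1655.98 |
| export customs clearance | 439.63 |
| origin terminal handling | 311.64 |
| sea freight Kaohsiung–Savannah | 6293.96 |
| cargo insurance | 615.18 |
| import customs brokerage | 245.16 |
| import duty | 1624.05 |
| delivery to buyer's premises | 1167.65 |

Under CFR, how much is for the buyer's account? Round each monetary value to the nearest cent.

CFR: the seller pays costs through ocean freight to the destination port, but not insurance.
Seller's account: goods 118701.48 + inland to port 1655.98 + export clearance 439.63 + origin terminal 311.64 + freight 6293.96 = 127402.69
Buyer's account: insurance 615.18 + brokerage 245.16 + duty 1624.05 + delivery 1167.65 = 3652.04

Buyer's account: AUD 3652.04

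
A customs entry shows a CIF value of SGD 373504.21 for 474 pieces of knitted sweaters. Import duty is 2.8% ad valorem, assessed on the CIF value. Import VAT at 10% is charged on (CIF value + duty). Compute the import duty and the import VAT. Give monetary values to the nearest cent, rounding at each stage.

Import duty = 373504.21 × 2.8% = 10458.12
VAT base = CIF + duty = 373504.21 + 10458.12 = 383962.33
Import VAT = 383962.33 × 10% = 38396.23

Import duty: SGD 10458.12; import VAT: SGD 38396.23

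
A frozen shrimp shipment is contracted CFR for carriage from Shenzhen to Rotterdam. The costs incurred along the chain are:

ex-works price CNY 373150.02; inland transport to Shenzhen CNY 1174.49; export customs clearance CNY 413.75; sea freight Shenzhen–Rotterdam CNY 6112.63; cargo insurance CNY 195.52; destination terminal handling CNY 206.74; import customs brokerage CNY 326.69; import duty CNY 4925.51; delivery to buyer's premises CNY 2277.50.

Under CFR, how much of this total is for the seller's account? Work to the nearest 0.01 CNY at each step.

CFR: the seller pays costs through ocean freight to the destination port, but not insurance.
Seller's account: goods 373150.02 + inland to port 1174.49 + export clearance 413.75 + freight 6112.63 = 380850.89
Buyer's account: insurance 195.52 + destination terminal 206.74 + brokerage 326.69 + duty 4925.51 + delivery 2277.50 = 7931.96

Seller's account: CNY 380850.89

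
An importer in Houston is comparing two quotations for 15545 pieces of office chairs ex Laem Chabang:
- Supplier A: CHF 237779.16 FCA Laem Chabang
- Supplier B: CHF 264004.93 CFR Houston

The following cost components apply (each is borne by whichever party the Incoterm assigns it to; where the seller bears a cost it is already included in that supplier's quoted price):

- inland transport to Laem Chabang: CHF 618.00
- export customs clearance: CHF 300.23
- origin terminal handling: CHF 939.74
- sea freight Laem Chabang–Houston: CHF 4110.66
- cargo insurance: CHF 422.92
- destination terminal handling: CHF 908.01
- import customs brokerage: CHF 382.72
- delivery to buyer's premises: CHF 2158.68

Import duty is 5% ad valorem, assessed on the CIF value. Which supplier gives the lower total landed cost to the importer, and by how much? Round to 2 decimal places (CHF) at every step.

Supplier A (FCA):
CIF value = FCA price + origin terminal + freight + insurance = 237779.16 + 939.74 + 4110.66 + 422.92 = 243252.48
Import duty = 243252.48 × 5% = 12162.62
Buyer bears (A): 939.74 + 4110.66 + 422.92 + 908.01 + 382.72 + 2158.68 = 8922.73
Landed cost (A) = invoice 237779.16 + 8922.73 + duty 12162.62 = 258864.51
Supplier B (CFR):
CIF value = CFR price + insurance = 264004.93 + 422.92 = 264427.85
Import duty = 264427.85 × 5% = 13221.39
Buyer bears (B): 422.92 + 908.01 + 382.72 + 2158.68 = 3872.33
Landed cost (B) = invoice 264004.93 + 3872.33 + duty 13221.39 = 281098.65
Difference = |258864.51 − 281098.65| = 22234.14

Supplier A is cheaper by CHF 22234.14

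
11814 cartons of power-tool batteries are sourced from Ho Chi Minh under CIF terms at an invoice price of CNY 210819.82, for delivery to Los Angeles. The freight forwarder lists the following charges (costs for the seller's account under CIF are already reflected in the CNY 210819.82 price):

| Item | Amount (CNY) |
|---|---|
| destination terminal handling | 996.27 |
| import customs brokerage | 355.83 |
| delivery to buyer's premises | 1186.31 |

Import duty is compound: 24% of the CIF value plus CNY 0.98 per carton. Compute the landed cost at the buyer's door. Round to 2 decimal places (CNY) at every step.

CIF: the seller pays costs through ocean freight and marine insurance to the destination port.
The CIF price already equals the CIF value: 210819.82
Ad valorem component: 210819.82 × 24% = 50596.76
Specific component: 11814 × 0.98 = 11577.72
Import duty = 50596.76 + 11577.72 = 62174.48
Buyer bears: destination terminal 996.27 + brokerage 355.83 + delivery 1186.31 + duty 62174.48 = 64712.89
Landed cost = invoice 210819.82 + 64712.89 = 275532.71

Total landed cost: CNY 275532.71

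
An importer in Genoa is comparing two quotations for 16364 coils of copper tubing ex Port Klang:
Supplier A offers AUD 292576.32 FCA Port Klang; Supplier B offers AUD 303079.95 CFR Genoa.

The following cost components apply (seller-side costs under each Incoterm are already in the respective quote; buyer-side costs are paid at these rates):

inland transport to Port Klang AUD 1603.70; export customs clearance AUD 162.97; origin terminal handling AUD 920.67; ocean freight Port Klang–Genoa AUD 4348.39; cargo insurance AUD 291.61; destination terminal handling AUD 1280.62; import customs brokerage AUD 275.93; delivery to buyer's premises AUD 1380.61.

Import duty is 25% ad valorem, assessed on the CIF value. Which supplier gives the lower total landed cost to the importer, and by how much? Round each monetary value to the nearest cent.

Supplier A (FCA):
CIF value = FCA price + origin terminal + freight + insurance = 292576.32 + 920.67 + 4348.39 + 291.61 = 298136.99
Import duty = 298136.99 × 25% = 74534.25
Buyer bears (A): 920.67 + 4348.39 + 291.61 + 1280.62 + 275.93 + 1380.61 = 8497.83
Landed cost (A) = invoice 292576.32 + 8497.83 + duty 74534.25 = 375608.40
Supplier B (CFR):
CIF value = CFR price + insurance = 303079.95 + 291.61 = 303371.56
Import duty = 303371.56 × 25% = 75842.89
Buyer bears (B): 291.61 + 1280.62 + 275.93 + 1380.61 = 3228.77
Landed cost (B) = invoice 303079.95 + 3228.77 + duty 75842.89 = 382151.61
Difference = |375608.40 − 382151.61| = 6543.21

Supplier A is cheaper by AUD 6543.21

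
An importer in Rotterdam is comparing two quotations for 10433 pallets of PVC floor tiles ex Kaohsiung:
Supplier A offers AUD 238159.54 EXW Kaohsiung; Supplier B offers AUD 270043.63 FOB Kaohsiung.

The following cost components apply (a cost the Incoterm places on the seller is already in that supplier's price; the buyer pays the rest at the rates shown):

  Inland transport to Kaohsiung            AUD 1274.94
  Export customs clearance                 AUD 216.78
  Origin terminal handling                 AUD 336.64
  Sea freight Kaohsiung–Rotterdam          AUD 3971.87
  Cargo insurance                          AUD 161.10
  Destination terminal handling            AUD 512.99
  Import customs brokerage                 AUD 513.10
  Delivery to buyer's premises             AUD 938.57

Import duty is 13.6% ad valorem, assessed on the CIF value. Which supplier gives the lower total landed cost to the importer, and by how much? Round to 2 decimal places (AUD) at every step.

Supplier A (EXW):
CIF value = EXW price + inland to port + export clearance + origin terminal + freight + insurance = 238159.54 + 1274.94 + 216.78 + 336.64 + 3971.87 + 161.10 = 244120.87
Import duty = 244120.87 × 13.6% = 33200.44
Buyer bears (A): 1274.94 + 216.78 + 336.64 + 3971.87 + 161.10 + 512.99 + 513.10 + 938.57 = 7925.99
Landed cost (A) = invoice 238159.54 + 7925.99 + duty 33200.44 = 279285.97
Supplier B (FOB):
CIF value = FOB price + freight + insurance = 270043.63 + 3971.87 + 161.10 = 274176.60
Import duty = 274176.60 × 13.6% = 37288.02
Buyer bears (B): 3971.87 + 161.10 + 512.99 + 513.10 + 938.57 = 6097.63
Landed cost (B) = invoice 270043.63 + 6097.63 + duty 37288.02 = 313429.28
Difference = |279285.97 − 313429.28| = 34143.31

Supplier A is cheaper by AUD 34143.31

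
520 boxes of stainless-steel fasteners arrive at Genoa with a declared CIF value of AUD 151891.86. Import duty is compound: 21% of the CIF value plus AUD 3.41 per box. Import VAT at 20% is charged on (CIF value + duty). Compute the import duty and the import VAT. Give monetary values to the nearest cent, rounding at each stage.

Ad valorem component: 151891.86 × 21% = 31897.29
Specific component: 520 × 3.41 = 1773.20
Import duty = 31897.29 + 1773.20 = 33670.49
VAT base = CIF + duty = 151891.86 + 33670.49 = 185562.35
Import VAT = 185562.35 × 20% = 37112.47

Import duty: AUD 33670.49; import VAT: AUD 37112.47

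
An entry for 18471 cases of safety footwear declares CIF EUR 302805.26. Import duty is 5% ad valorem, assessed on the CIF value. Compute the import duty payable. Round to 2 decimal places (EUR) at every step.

Import duty = 302805.26 × 5% = 15140.26

Import duty: EUR 15140.26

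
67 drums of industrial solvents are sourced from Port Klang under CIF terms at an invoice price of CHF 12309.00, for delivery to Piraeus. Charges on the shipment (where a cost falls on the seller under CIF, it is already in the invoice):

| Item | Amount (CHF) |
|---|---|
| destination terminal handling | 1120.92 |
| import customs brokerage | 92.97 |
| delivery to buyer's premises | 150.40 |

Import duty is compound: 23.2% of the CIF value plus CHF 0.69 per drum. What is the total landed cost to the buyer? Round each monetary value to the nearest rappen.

Total landed cost: CHF 16575.21

CIF: the seller pays costs through ocean freight and marine insurance to the destination port.
The CIF price already equals the CIF value: 12309.00
Ad valorem component: 12309.00 × 23.2% = 2855.69
Specific component: 67 × 0.69 = 46.23
Import duty = 2855.69 + 46.23 = 2901.92
Buyer bears: destination terminal 1120.92 + brokerage 92.97 + delivery 150.40 + duty 2901.92 = 4266.21
Landed cost = invoice 12309.00 + 4266.21 = 16575.21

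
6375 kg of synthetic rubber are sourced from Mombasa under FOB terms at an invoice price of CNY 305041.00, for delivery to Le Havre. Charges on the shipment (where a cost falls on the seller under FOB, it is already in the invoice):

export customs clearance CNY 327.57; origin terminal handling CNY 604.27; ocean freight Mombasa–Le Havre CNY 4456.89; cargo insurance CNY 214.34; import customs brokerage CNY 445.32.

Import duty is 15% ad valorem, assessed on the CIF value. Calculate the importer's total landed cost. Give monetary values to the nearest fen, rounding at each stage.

Total landed cost: CNY 356614.38

FOB: the seller bears costs until goods are on board at the origin port; the buyer bears freight, insurance and all costs thereafter.
Already in the invoice (seller's account under FOB): export clearance, origin terminal — exclude.
CIF value = FOB price + freight + insurance = 305041.00 + 4456.89 + 214.34 = 309712.23
Import duty = 309712.23 × 15% = 46456.83
Buyer bears: freight 4456.89 + insurance 214.34 + brokerage 445.32 + duty 46456.83 = 51573.38
Landed cost = invoice 305041.00 + 51573.38 = 356614.38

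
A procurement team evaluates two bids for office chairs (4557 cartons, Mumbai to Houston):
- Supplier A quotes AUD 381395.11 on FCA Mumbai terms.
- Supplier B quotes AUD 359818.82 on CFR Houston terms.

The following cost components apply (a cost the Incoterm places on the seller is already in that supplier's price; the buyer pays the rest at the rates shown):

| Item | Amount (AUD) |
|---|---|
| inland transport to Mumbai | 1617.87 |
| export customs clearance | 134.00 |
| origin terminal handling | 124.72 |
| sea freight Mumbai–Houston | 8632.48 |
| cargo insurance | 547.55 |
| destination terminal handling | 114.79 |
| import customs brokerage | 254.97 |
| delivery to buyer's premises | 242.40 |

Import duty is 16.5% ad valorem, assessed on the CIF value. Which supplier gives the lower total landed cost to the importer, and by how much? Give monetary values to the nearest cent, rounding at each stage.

Supplier A (FCA):
CIF value = FCA price + origin terminal + freight + insurance = 381395.11 + 124.72 + 8632.48 + 547.55 = 390699.86
Import duty = 390699.86 × 16.5% = 64465.48
Buyer bears (A): 124.72 + 8632.48 + 547.55 + 114.79 + 254.97 + 242.40 = 9916.91
Landed cost (A) = invoice 381395.11 + 9916.91 + duty 64465.48 = 455777.50
Supplier B (CFR):
CIF value = CFR price + insurance = 359818.82 + 547.55 = 360366.37
Import duty = 360366.37 × 16.5% = 59460.45
Buyer bears (B): 547.55 + 114.79 + 254.97 + 242.40 = 1159.71
Landed cost (B) = invoice 359818.82 + 1159.71 + duty 59460.45 = 420438.98
Difference = |455777.50 − 420438.98| = 35338.52

Supplier B is cheaper by AUD 35338.52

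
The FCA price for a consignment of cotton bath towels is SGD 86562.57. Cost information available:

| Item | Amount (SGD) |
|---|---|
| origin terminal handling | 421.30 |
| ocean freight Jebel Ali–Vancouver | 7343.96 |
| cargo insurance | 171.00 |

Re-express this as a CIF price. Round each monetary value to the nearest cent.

From FCA to CIF, the seller additionally bears: origin terminal, freight, insurance.
CIF price = 86562.57 + 421.30 + 7343.96 + 171.00 = 94498.83

CIF price: SGD 94498.83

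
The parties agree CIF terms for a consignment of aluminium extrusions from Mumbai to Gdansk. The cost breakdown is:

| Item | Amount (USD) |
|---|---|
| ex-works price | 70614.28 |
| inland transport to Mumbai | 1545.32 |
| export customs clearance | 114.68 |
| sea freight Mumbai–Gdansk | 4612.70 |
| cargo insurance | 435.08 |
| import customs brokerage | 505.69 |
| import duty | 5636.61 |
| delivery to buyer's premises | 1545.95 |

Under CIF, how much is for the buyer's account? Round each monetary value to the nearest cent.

Buyer's account: USD 7688.25

CIF: the seller pays costs through ocean freight and marine insurance to the destination port.
Seller's account: goods 70614.28 + inland to port 1545.32 + export clearance 114.68 + freight 4612.70 + insurance 435.08 = 77322.06
Buyer's account: brokerage 505.69 + duty 5636.61 + delivery 1545.95 = 7688.25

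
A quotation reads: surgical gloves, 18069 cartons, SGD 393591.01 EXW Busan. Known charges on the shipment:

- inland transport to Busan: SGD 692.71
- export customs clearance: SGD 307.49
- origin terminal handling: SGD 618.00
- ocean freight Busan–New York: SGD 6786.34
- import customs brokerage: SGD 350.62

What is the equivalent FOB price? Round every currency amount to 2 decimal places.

Not relevant to the conversion: freight, brokerage — on the buyer under both terms; not part of either seller's price.
From EXW to FOB, the seller additionally bears: inland to port, export clearance, origin terminal.
FOB price = 393591.01 + 692.71 + 307.49 + 618.00 = 395209.21

FOB price: SGD 395209.21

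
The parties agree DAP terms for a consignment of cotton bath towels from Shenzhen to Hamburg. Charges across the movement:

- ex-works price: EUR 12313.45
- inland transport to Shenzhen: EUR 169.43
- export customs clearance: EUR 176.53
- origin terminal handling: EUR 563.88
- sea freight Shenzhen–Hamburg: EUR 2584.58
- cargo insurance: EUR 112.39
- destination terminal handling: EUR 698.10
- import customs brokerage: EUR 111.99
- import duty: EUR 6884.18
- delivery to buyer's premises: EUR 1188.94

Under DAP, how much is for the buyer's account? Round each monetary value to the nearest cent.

DAP: the seller bears all costs to the named destination except import duty and clearance.
Seller's account: goods 12313.45 + inland to port 169.43 + export clearance 176.53 + origin terminal 563.88 + freight 2584.58 + insurance 112.39 + destination terminal 698.10 + delivery 1188.94 = 17807.30
Buyer's account: brokerage 111.99 + duty 6884.18 = 6996.17

Buyer's account: EUR 6996.17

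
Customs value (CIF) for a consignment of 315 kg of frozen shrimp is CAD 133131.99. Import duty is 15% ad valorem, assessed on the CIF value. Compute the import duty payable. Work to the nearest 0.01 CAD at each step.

Import duty: CAD 19969.80

Import duty = 133131.99 × 15% = 19969.80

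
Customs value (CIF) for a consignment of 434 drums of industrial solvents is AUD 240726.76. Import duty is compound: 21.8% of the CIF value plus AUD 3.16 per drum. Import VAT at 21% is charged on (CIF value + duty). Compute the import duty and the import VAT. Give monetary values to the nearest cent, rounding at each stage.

Ad valorem component: 240726.76 × 21.8% = 52478.43
Specific component: 434 × 3.16 = 1371.44
Import duty = 52478.43 + 1371.44 = 53849.87
VAT base = CIF + duty = 240726.76 + 53849.87 = 294576.63
Import VAT = 294576.63 × 21% = 61861.09

Import duty: AUD 53849.87; import VAT: AUD 61861.09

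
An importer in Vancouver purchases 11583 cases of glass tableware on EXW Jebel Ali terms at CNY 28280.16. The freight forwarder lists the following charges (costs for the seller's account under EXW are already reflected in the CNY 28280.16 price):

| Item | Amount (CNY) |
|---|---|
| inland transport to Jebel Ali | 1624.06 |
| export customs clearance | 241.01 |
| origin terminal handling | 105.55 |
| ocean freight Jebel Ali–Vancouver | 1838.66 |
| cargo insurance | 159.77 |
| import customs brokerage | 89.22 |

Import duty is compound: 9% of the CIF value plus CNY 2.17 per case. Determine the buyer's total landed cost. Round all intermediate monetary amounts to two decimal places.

EXW: the seller makes goods available at their premises; the buyer bears all onward costs.
CIF value = EXW price + inland to port + export clearance + origin terminal + freight + insurance = 28280.16 + 1624.06 + 241.01 + 105.55 + 1838.66 + 159.77 = 32249.21
Ad valorem component: 32249.21 × 9% = 2902.43
Specific component: 11583 × 2.17 = 25135.11
Import duty = 2902.43 + 25135.11 = 28037.54
Buyer bears: inland to port 1624.06 + export clearance 241.01 + origin terminal 105.55 + freight 1838.66 + insurance 159.77 + brokerage 89.22 + duty 28037.54 = 32095.81
Landed cost = invoice 28280.16 + 32095.81 = 60375.97

Total landed cost: CNY 60375.97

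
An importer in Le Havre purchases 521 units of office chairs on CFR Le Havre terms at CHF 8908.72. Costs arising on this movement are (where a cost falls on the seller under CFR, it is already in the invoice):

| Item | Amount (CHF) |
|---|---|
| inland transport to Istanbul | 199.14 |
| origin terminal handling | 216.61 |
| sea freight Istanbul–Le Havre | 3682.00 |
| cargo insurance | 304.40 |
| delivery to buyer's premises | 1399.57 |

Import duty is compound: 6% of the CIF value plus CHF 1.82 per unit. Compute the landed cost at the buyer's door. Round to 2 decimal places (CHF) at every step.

Total landed cost: CHF 12113.70

CFR: the seller pays costs through ocean freight to the destination port, but not insurance.
Already in the invoice (seller's account under CFR): inland to port, origin terminal, freight — exclude.
CIF value = CFR price + insurance = 8908.72 + 304.40 = 9213.12
Ad valorem component: 9213.12 × 6% = 552.79
Specific component: 521 × 1.82 = 948.22
Import duty = 552.79 + 948.22 = 1501.01
Buyer bears: insurance 304.40 + delivery 1399.57 + duty 1501.01 = 3204.98
Landed cost = invoice 8908.72 + 3204.98 = 12113.70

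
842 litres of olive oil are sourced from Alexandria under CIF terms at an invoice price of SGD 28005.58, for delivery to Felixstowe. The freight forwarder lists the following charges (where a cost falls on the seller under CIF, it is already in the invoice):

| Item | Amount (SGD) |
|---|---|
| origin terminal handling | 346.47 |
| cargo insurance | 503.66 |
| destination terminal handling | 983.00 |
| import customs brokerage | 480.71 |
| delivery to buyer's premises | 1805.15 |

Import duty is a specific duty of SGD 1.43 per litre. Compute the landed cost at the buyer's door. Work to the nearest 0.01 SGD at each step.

CIF: the seller pays costs through ocean freight and marine insurance to the destination port.
Already in the invoice (seller's account under CIF): origin terminal, insurance — exclude.
The CIF price already equals the CIF value: 28005.58
Import duty = 842 × 1.43 = 1204.06
Buyer bears: destination terminal 983.00 + brokerage 480.71 + delivery 1805.15 + duty 1204.06 = 4472.92
Landed cost = invoice 28005.58 + 4472.92 = 32478.50

Total landed cost: SGD 32478.50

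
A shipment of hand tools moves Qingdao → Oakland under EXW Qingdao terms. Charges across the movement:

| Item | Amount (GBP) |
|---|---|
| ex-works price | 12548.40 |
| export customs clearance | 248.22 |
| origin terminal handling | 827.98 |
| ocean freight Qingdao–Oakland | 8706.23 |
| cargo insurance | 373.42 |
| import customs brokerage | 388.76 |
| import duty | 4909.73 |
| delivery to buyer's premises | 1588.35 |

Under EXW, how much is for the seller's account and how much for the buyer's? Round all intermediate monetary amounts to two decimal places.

Seller: GBP 12548.40; buyer: GBP 17042.69

EXW: the seller makes goods available at their premises; the buyer bears all onward costs.
Seller's account: goods 12548.40 = 12548.40
Buyer's account: export clearance 248.22 + origin terminal 827.98 + freight 8706.23 + insurance 373.42 + brokerage 388.76 + duty 4909.73 + delivery 1588.35 = 17042.69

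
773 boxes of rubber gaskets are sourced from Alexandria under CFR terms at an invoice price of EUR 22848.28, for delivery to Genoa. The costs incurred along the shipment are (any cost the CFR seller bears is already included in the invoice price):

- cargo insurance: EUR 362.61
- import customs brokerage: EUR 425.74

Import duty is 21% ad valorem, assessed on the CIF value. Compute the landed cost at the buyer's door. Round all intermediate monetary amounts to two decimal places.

Total landed cost: EUR 28510.92

CFR: the seller pays costs through ocean freight to the destination port, but not insurance.
CIF value = CFR price + insurance = 22848.28 + 362.61 = 23210.89
Import duty = 23210.89 × 21% = 4874.29
Buyer bears: insurance 362.61 + brokerage 425.74 + duty 4874.29 = 5662.64
Landed cost = invoice 22848.28 + 5662.64 = 28510.92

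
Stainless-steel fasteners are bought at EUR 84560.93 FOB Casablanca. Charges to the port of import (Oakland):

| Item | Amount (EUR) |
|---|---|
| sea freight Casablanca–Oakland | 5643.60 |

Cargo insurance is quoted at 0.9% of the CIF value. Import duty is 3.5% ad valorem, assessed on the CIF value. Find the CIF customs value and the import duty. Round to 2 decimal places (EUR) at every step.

Let C be the CIF value. C = FOB price + freight + 0.9% × C
C − 0.9% × C = 84560.93 + 5643.60
0.991 × C = 90204.53
C = 90204.53 / 0.991 = 91023.74
Insurance premium = 0.9% × 91023.74 = 819.21
Import duty = 91023.74 × 3.5% = 3185.83

CIF value: EUR 91023.74; import duty: EUR 3185.83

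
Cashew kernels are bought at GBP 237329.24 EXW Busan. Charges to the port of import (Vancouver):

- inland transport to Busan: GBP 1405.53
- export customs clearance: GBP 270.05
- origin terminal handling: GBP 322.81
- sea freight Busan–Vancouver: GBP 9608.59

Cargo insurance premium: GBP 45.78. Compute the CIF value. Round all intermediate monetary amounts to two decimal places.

CIF = EXW price + pre-shipment costs + freight + insurance
CIF = 237329.24 + 1405.53 + 270.05 + 322.81 + 9608.59 + 45.78 = 248982.00

CIF value: GBP 248982.00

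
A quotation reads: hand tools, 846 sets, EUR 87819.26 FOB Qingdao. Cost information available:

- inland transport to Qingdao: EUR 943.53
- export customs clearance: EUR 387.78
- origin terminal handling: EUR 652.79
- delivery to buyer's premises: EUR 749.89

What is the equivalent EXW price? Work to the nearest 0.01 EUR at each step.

EXW price: EUR 85835.16

Not relevant to the conversion: delivery — on the buyer under both terms; not part of either seller's price.
From FOB to EXW, the seller no longer bears: inland to port, export clearance, origin terminal.
EXW price = 87819.26 − 943.53 − 387.78 − 652.79 = 85835.16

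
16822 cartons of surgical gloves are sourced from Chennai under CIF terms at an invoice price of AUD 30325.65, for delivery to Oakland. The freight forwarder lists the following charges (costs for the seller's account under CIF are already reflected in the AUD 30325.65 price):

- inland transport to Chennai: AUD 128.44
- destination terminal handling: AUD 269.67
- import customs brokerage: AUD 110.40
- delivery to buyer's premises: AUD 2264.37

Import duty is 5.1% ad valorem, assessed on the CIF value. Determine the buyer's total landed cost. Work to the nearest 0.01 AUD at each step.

Total landed cost: AUD 34516.70

CIF: the seller pays costs through ocean freight and marine insurance to the destination port.
Already in the invoice (seller's account under CIF): inland to port — exclude.
The CIF price already equals the CIF value: 30325.65
Import duty = 30325.65 × 5.1% = 1546.61
Buyer bears: destination terminal 269.67 + brokerage 110.40 + delivery 2264.37 + duty 1546.61 = 4191.05
Landed cost = invoice 30325.65 + 4191.05 = 34516.70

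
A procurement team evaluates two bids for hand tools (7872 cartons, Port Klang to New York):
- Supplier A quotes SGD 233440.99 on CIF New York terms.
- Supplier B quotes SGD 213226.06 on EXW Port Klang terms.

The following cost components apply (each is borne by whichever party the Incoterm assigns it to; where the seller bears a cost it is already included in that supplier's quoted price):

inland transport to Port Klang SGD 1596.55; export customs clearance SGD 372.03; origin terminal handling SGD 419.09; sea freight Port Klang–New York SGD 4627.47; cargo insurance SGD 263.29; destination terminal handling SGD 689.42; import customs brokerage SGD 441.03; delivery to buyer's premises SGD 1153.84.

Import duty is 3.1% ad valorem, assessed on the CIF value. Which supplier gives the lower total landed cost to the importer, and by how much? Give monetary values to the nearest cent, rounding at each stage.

Supplier B is cheaper by SGD 13337.53

Supplier A (CIF):
The CIF price already equals the CIF value: 233440.99
Import duty = 233440.99 × 3.1% = 7236.67
Buyer bears (A): 689.42 + 441.03 + 1153.84 = 2284.29
Landed cost (A) = invoice 233440.99 + 2284.29 + duty 7236.67 = 242961.95
Supplier B (EXW):
CIF value = EXW price + inland to port + export clearance + origin terminal + freight + insurance = 213226.06 + 1596.55 + 372.03 + 419.09 + 4627.47 + 263.29 = 220504.49
Import duty = 220504.49 × 3.1% = 6835.64
Buyer bears (B): 1596.55 + 372.03 + 419.09 + 4627.47 + 263.29 + 689.42 + 441.03 + 1153.84 = 9562.72
Landed cost (B) = invoice 213226.06 + 9562.72 + duty 6835.64 = 229624.42
Difference = |242961.95 − 229624.42| = 13337.53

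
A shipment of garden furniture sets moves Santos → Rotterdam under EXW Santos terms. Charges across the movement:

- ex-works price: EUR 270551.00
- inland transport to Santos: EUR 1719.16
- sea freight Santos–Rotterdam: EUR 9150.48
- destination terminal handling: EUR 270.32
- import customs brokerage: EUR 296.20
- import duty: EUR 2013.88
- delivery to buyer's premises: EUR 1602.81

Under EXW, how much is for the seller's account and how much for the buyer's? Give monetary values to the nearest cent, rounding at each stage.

Seller: EUR 270551.00; buyer: EUR 15052.85

EXW: the seller makes goods available at their premises; the buyer bears all onward costs.
Seller's account: goods 270551.00 = 270551.00
Buyer's account: inland to port 1719.16 + freight 9150.48 + destination terminal 270.32 + brokerage 296.20 + duty 2013.88 + delivery 1602.81 = 15052.85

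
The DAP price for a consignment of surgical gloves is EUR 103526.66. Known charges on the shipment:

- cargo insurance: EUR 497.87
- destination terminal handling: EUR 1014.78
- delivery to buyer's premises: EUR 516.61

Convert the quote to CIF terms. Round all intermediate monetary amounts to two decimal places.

CIF price: EUR 101995.27

Not relevant to the conversion: insurance — on the seller under both DAP and CIF; already in the DAP price and stays in the CIF price.
From DAP to CIF, the seller no longer bears: destination terminal, delivery.
CIF price = 103526.66 − 1014.78 − 516.61 = 101995.27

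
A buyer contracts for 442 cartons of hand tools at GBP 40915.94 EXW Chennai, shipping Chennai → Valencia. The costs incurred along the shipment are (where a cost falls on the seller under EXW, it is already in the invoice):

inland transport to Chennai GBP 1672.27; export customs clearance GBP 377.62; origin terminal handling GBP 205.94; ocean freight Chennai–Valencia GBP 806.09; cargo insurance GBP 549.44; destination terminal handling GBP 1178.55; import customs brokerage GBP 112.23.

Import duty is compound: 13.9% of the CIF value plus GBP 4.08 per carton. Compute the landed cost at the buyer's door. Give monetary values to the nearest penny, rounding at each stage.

Total landed cost: GBP 53810.73

EXW: the seller makes goods available at their premises; the buyer bears all onward costs.
CIF value = EXW price + inland to port + export clearance + origin terminal + freight + insurance = 40915.94 + 1672.27 + 377.62 + 205.94 + 806.09 + 549.44 = 44527.30
Ad valorem component: 44527.30 × 13.9% = 6189.29
Specific component: 442 × 4.08 = 1803.36
Import duty = 6189.29 + 1803.36 = 7992.65
Buyer bears: inland to port 1672.27 + export clearance 377.62 + origin terminal 205.94 + freight 806.09 + insurance 549.44 + destination terminal 1178.55 + brokerage 112.23 + duty 7992.65 = 12894.79
Landed cost = invoice 40915.94 + 12894.79 = 53810.73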